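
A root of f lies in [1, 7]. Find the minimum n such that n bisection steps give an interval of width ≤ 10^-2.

10

Width after n steps is 6/2^n. Need 2^n ≥ 6/10^-2 = 600.
2^9 = 512 < 600 ≤ 2^10 = 1024, so n = 10.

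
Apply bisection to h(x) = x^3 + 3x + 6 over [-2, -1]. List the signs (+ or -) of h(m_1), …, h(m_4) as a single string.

-+--

m = -1.5, h(m) = -1.875 (−); new bracket [-1.5, -1]
m = -1.25, h(m) = 0.296875 (+); new bracket [-1.5, -1.25]
m = -1.375, h(m) = -0.724609 (−); new bracket [-1.375, -1.25]
m = -1.3125, h(m) = -0.1985 (−); new bracket [-1.3125, -1.25]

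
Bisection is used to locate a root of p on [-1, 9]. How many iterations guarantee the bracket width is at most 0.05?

8

Width after n steps is 10/2^n. Need 2^n ≥ 10/0.05 = 200.
2^7 = 128 < 200 ≤ 2^8 = 256, so n = 8.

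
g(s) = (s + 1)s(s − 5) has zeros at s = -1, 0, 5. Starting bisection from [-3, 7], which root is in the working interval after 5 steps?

m = 2, g(m) = -18 (−); new bracket [2, 7]
m = 4.5, g(m) = -12.375 (−); new bracket [4.5, 7]
m = 5.75, g(m) = 29.109375 (+); new bracket [4.5, 5.75]
m = 5.125, g(m) = 3.9238 (+); new bracket [4.5, 5.125]
m = 4.8125, g(m) = -5.2449 (−); new bracket [4.8125, 5.125]

5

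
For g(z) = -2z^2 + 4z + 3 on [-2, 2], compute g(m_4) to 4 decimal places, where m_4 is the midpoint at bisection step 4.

-1.1250

z = 0 gives g = 3, positive; keep [-2, 0]
z = -1 gives g = -3, negative; keep [-1, 0]
z = -0.5 gives g = 0.5, positive; keep [-1, -0.5]
z = -0.75 gives g = -1.125, negative; keep [-0.75, -0.5]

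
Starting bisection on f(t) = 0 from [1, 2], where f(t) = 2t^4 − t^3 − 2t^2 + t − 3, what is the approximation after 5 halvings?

1.46875

midpoint 1.5: f = 0.75 > 0 → [1, 1.5]
midpoint 1.25: f = -1.945312 < 0 → [1.25, 1.5]
midpoint 1.375: f = -0.856934 < 0 → [1.375, 1.5]
midpoint 1.4375: f = -0.1257 < 0 → [1.4375, 1.5]
midpoint 1.46875: f = 0.2931 > 0 → [1.4375, 1.46875]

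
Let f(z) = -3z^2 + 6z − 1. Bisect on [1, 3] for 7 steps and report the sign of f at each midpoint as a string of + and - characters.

f(2) = -1 < 0, so the root lies in [1, 2]
f(1.5) = 1.25 > 0, so the root lies in [1.5, 2]
f(1.75) = 0.3125 > 0, so the root lies in [1.75, 2]
f(1.875) = -0.2969 < 0, so the root lies in [1.75, 1.875]
f(1.8125) = 0.0195 > 0, so the root lies in [1.8125, 1.875]
f(1.84375) = -0.1357 < 0, so the root lies in [1.8125, 1.84375]
f(1.828125) = -0.0574 < 0, so the root lies in [1.8125, 1.828125]

-++-+--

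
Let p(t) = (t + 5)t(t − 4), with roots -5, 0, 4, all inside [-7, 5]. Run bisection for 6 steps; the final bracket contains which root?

-5

midpoint -1: p = 20 > 0 → [-7, -1]
midpoint -4: p = 32 > 0 → [-7, -4]
midpoint -5.5: p = -26.125 < 0 → [-5.5, -4]
midpoint -4.75: p = 10.3906 > 0 → [-5.5, -4.75]
midpoint -5.125: p = -5.8457 < 0 → [-5.125, -4.75]
midpoint -4.9375: p = 2.7581 > 0 → [-5.125, -4.9375]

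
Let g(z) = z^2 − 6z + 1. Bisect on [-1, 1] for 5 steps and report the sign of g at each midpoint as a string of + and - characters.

+--+-

midpoint 0: g = 1 > 0 → [0, 1]
midpoint 0.5: g = -1.75 < 0 → [0, 0.5]
midpoint 0.25: g = -0.4375 < 0 → [0, 0.25]
midpoint 0.125: g = 0.2656 > 0 → [0.125, 0.25]
midpoint 0.1875: g = -0.0898 < 0 → [0.125, 0.1875]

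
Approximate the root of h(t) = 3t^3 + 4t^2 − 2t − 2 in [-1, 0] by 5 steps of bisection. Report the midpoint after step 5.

t = -0.5 gives h = -0.375, negative; keep [-1, -0.5]
t = -0.75 gives h = 0.484375, positive; keep [-0.75, -0.5]
t = -0.625 gives h = 0.080078, positive; keep [-0.625, -0.5]
t = -0.5625 gives h = -0.1433, negative; keep [-0.625, -0.5625]
t = -0.59375 gives h = -0.0303, negative; keep [-0.625, -0.59375]

-0.59375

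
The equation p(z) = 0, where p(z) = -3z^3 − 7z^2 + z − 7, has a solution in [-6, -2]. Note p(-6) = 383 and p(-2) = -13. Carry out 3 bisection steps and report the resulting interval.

[-3, -2.5]

midpoint -4: p = 69 > 0 → [-4, -2]
midpoint -3: p = 8 > 0 → [-3, -2]
midpoint -2.5: p = -6.375 < 0 → [-3, -2.5]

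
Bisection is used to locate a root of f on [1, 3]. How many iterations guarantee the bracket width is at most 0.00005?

16

Width after n steps is 2/2^n. Need 2^n ≥ 2/0.00005 = 40000.
2^15 = 32768 < 40000 ≤ 2^16 = 65536, so n = 16.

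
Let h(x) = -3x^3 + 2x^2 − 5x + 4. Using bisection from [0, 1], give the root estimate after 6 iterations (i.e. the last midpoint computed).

0.765625

m = 0.5, h(m) = 1.625 (+); new bracket [0.5, 1]
m = 0.75, h(m) = 0.109375 (+); new bracket [0.75, 1]
m = 0.875, h(m) = -0.853516 (−); new bracket [0.75, 0.875]
m = 0.8125, h(m) = -0.3513 (−); new bracket [0.75, 0.8125]
m = 0.78125, h(m) = -0.1161 (−); new bracket [0.75, 0.78125]
m = 0.765625, h(m) = -0.0021 (−); new bracket [0.75, 0.765625]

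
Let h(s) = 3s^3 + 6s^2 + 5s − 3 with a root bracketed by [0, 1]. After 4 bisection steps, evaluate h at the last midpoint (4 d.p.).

s = 0.5 gives h = 1.375, positive; keep [0, 0.5]
s = 0.25 gives h = -1.328125, negative; keep [0.25, 0.5]
s = 0.375 gives h = -0.123047, negative; keep [0.375, 0.5]
s = 0.4375 gives h = 0.5872, positive; keep [0.375, 0.4375]

0.5872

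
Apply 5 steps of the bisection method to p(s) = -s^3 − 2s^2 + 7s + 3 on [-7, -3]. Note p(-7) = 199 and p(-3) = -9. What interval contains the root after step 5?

s = -5 gives p = 43, positive; keep [-5, -3]
s = -4 gives p = 7, positive; keep [-4, -3]
s = -3.5 gives p = -3.125, negative; keep [-4, -3.5]
s = -3.75 gives p = 1.3594, positive; keep [-3.75, -3.5]
s = -3.625 gives p = -1.0215, negative; keep [-3.75, -3.625]

[-3.75, -3.625]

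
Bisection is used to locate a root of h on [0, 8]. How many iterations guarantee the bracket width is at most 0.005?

11

Width after n steps is 8/2^n. Need 2^n ≥ 8/0.005 = 1600.
2^10 = 1024 < 1600 ≤ 2^11 = 2048, so n = 11.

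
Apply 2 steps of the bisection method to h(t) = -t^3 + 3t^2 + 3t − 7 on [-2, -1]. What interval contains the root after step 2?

[-1.75, -1.5]

t = -1.5 gives h = -1.375, negative; keep [-2, -1.5]
t = -1.75 gives h = 2.296875, positive; keep [-1.75, -1.5]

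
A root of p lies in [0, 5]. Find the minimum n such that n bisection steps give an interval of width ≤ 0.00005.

Width after n steps is 5/2^n. Need 2^n ≥ 5/0.00005 = 100000.
2^16 = 65536 < 100000 ≤ 2^17 = 131072, so n = 17.

17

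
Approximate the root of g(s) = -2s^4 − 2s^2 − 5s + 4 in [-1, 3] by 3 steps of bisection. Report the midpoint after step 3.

0.5

g(1) = -5 < 0, so the root lies in [-1, 1]
g(0) = 4 > 0, so the root lies in [0, 1]
g(0.5) = 0.875 > 0, so the root lies in [0.5, 1]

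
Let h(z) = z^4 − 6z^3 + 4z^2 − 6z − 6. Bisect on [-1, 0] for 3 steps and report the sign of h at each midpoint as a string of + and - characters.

z = -0.5 gives h = -1.1875, negative; keep [-1, -0.5]
z = -0.75 gives h = 3.597656, positive; keep [-0.75, -0.5]
z = -0.625 gives h = 0.929932, positive; keep [-0.625, -0.5]

-++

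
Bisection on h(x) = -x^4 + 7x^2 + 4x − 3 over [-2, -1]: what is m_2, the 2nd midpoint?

midpoint -1.5: h = 1.6875 > 0 → [-1.5, -1]
midpoint -1.25: h = 0.496094 > 0 → [-1.25, -1]

-1.25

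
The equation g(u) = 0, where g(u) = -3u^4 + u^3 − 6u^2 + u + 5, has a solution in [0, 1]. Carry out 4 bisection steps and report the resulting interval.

m = 0.5, g(m) = 3.9375 (+); new bracket [0.5, 1]
m = 0.75, g(m) = 1.847656 (+); new bracket [0.75, 1]
m = 0.875, g(m) = 0.192627 (+); new bracket [0.875, 1]
m = 0.9375, g(m) = -0.8294 (−); new bracket [0.875, 0.9375]

[0.875, 0.9375]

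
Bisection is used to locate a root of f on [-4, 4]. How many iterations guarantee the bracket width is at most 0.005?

11

Width after n steps is 8/2^n. Need 2^n ≥ 8/0.005 = 1600.
2^10 = 1024 < 1600 ≤ 2^11 = 2048, so n = 11.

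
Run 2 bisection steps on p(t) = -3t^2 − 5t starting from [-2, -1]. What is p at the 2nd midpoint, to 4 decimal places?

-0.4375

midpoint -1.5: p = 0.75 > 0 → [-2, -1.5]
midpoint -1.75: p = -0.4375 < 0 → [-1.75, -1.5]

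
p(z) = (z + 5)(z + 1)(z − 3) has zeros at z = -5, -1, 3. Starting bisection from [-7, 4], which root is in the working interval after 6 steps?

m = -1.5, p(m) = 7.875 (+); new bracket [-7, -1.5]
m = -4.25, p(m) = 17.671875 (+); new bracket [-7, -4.25]
m = -5.625, p(m) = -24.931641 (−); new bracket [-5.625, -4.25]
m = -4.9375, p(m) = 1.9534 (+); new bracket [-5.625, -4.9375]
m = -5.28125, p(m) = -9.9715 (−); new bracket [-5.28125, -4.9375]
m = -5.109375, p(m) = -3.6449 (−); new bracket [-5.109375, -4.9375]

-5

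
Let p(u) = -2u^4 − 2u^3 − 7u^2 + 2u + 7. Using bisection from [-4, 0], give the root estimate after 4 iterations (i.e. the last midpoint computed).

-0.75

p(-2) = -41 < 0, so the root lies in [-2, 0]
p(-1) = -2 < 0, so the root lies in [-1, 0]
p(-0.5) = 4.375 > 0, so the root lies in [-1, -0.5]
p(-0.75) = 1.7734 > 0, so the root lies in [-1, -0.75]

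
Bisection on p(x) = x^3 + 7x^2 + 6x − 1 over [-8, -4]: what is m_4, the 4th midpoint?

p(-6) = -1 < 0, so the root lies in [-6, -4]
p(-5) = 19 > 0, so the root lies in [-6, -5]
p(-5.5) = 11.375 > 0, so the root lies in [-6, -5.5]
p(-5.75) = 5.8281 > 0, so the root lies in [-6, -5.75]

-5.75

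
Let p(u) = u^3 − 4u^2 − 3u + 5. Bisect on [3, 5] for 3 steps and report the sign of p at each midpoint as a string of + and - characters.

-+-

u = 4 gives p = -7, negative; keep [4, 5]
u = 4.5 gives p = 1.625, positive; keep [4, 4.5]
u = 4.25 gives p = -3.234375, negative; keep [4.25, 4.5]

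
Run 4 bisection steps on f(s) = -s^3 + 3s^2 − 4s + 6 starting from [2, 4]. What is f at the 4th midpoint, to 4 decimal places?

0.0254

midpoint 3: f = -6 < 0 → [2, 3]
midpoint 2.5: f = -0.875 < 0 → [2, 2.5]
midpoint 2.25: f = 0.796875 > 0 → [2.25, 2.5]
midpoint 2.375: f = 0.0254 > 0 → [2.375, 2.5]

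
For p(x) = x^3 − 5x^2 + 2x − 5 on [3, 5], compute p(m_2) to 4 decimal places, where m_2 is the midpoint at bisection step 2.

midpoint 4: p = -13 < 0 → [4, 5]
midpoint 4.5: p = -6.125 < 0 → [4.5, 5]

-6.1250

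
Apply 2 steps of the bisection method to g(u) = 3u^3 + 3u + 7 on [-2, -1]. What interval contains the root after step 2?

[-1.25, -1]

g(-1.5) = -7.625 < 0, so the root lies in [-1.5, -1]
g(-1.25) = -2.609375 < 0, so the root lies in [-1.25, -1]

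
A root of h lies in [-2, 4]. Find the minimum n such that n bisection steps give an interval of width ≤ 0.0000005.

Width after n steps is 6/2^n. Need 2^n ≥ 6/0.0000005 = 12000000.
2^23 = 8388608 < 12000000 ≤ 2^24 = 16777216, so n = 24.

24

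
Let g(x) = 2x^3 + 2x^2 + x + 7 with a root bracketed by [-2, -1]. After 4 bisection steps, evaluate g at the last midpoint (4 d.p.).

-0.1509

g(-1.5) = 3.25 > 0, so the root lies in [-2, -1.5]
g(-1.75) = 0.65625 > 0, so the root lies in [-2, -1.75]
g(-1.875) = -1.027344 < 0, so the root lies in [-1.875, -1.75]
g(-1.8125) = -0.1509 < 0, so the root lies in [-1.8125, -1.75]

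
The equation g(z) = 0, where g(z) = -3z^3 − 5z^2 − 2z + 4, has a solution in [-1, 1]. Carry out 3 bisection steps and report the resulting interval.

[0.5, 0.75]

g(0) = 4 > 0, so the root lies in [0, 1]
g(0.5) = 1.375 > 0, so the root lies in [0.5, 1]
g(0.75) = -1.578125 < 0, so the root lies in [0.5, 0.75]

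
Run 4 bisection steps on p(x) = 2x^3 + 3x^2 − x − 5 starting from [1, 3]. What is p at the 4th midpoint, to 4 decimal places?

p(2) = 21 > 0, so the root lies in [1, 2]
p(1.5) = 7 > 0, so the root lies in [1, 1.5]
p(1.25) = 2.34375 > 0, so the root lies in [1, 1.25]
p(1.125) = 0.5195 > 0, so the root lies in [1, 1.125]

0.5195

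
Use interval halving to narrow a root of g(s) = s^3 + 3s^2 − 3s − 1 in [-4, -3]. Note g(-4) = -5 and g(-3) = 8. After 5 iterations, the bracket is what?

[-3.75, -3.71875]

m = -3.5, g(m) = 3.375 (+); new bracket [-4, -3.5]
m = -3.75, g(m) = -0.296875 (−); new bracket [-3.75, -3.5]
m = -3.625, g(m) = 1.662109 (+); new bracket [-3.75, -3.625]
m = -3.6875, g(m) = 0.7141 (+); new bracket [-3.75, -3.6875]
m = -3.71875, g(m) = 0.2166 (+); new bracket [-3.75, -3.71875]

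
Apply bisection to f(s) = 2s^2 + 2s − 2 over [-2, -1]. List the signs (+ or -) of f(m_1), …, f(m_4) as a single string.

-++-

midpoint -1.5: f = -0.5 < 0 → [-2, -1.5]
midpoint -1.75: f = 0.625 > 0 → [-1.75, -1.5]
midpoint -1.625: f = 0.03125 > 0 → [-1.625, -1.5]
midpoint -1.5625: f = -0.2422 < 0 → [-1.625, -1.5625]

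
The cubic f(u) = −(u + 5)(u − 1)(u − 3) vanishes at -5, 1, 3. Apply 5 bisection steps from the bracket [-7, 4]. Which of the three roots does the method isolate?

-5

f(-1.5) = -39.375 < 0, so the root lies in [-7, -1.5]
f(-4.25) = -28.546875 < 0, so the root lies in [-7, -4.25]
f(-5.625) = 35.712891 > 0, so the root lies in [-5.625, -4.25]
f(-4.9375) = -2.9456 < 0, so the root lies in [-5.625, -4.9375]
f(-5.28125) = 14.6297 > 0, so the root lies in [-5.28125, -4.9375]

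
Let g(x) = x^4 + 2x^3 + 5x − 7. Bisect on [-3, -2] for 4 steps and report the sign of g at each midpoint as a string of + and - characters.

---+

midpoint -2.5: g = -11.6875 < 0 → [-3, -2.5]
midpoint -2.75: g = -5.152344 < 0 → [-3, -2.75]
midpoint -2.875: g = -0.581787 < 0 → [-3, -2.875]
midpoint -2.9375: g = 2.0757 > 0 → [-2.9375, -2.875]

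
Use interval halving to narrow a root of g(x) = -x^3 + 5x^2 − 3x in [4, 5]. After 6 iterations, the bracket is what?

[4.296875, 4.3125]

g(4.5) = -3.375 < 0, so the root lies in [4, 4.5]
g(4.25) = 0.796875 > 0, so the root lies in [4.25, 4.5]
g(4.375) = -1.162109 < 0, so the root lies in [4.25, 4.375]
g(4.3125) = -0.1516 < 0, so the root lies in [4.25, 4.3125]
g(4.28125) = 0.3303 > 0, so the root lies in [4.28125, 4.3125]
g(4.296875) = 0.0913 > 0, so the root lies in [4.296875, 4.3125]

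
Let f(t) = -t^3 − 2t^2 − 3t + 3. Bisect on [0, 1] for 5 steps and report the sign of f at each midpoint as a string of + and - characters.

+-+--

midpoint 0.5: f = 0.875 > 0 → [0.5, 1]
midpoint 0.75: f = -0.796875 < 0 → [0.5, 0.75]
midpoint 0.625: f = 0.099609 > 0 → [0.625, 0.75]
midpoint 0.6875: f = -0.3328 < 0 → [0.625, 0.6875]
midpoint 0.65625: f = -0.1127 < 0 → [0.625, 0.65625]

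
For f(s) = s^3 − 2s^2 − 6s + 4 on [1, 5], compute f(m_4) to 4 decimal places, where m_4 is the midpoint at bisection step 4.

midpoint 3: f = -5 < 0 → [3, 5]
midpoint 4: f = 12 > 0 → [3, 4]
midpoint 3.5: f = 1.375 > 0 → [3, 3.5]
midpoint 3.25: f = -2.2969 < 0 → [3.25, 3.5]

-2.2969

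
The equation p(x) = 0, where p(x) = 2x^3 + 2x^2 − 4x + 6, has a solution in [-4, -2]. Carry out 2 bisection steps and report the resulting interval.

p(-3) = -18 < 0, so the root lies in [-3, -2]
p(-2.5) = -2.75 < 0, so the root lies in [-2.5, -2]

[-2.5, -2]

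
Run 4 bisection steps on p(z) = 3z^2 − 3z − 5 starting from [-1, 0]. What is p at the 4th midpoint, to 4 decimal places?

0.4492

m = -0.5, p(m) = -2.75 (−); new bracket [-1, -0.5]
m = -0.75, p(m) = -1.0625 (−); new bracket [-1, -0.75]
m = -0.875, p(m) = -0.078125 (−); new bracket [-1, -0.875]
m = -0.9375, p(m) = 0.4492 (+); new bracket [-0.9375, -0.875]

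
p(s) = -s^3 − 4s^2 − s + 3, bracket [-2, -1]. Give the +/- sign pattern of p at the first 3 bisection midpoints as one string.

m = -1.5, p(m) = -1.125 (−); new bracket [-1.5, -1]
m = -1.25, p(m) = -0.046875 (−); new bracket [-1.25, -1]
m = -1.125, p(m) = 0.486328 (+); new bracket [-1.25, -1.125]

--+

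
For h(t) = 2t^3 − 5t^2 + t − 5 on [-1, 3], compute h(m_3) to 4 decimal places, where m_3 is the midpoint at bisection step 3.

m = 1, h(m) = -7 (−); new bracket [1, 3]
m = 2, h(m) = -7 (−); new bracket [2, 3]
m = 2.5, h(m) = -2.5 (−); new bracket [2.5, 3]

-2.5000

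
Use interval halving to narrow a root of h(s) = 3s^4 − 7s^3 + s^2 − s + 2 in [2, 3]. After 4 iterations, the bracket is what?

[2.125, 2.1875]

midpoint 2.5: h = 13.5625 > 0 → [2, 2.5]
midpoint 2.25: h = 1.964844 > 0 → [2, 2.25]
midpoint 2.125: h = -1.606689 < 0 → [2.125, 2.25]
midpoint 2.1875: h = 0.0181 > 0 → [2.125, 2.1875]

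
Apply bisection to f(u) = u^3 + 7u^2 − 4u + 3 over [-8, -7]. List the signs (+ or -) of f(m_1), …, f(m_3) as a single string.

+--

u = -7.5 gives f = 4.875, positive; keep [-8, -7.5]
u = -7.75 gives f = -11.046875, negative; keep [-7.75, -7.5]
u = -7.625 gives f = -2.837891, negative; keep [-7.625, -7.5]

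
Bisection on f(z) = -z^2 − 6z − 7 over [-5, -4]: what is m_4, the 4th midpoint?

-4.4375

midpoint -4.5: f = -0.25 < 0 → [-4.5, -4]
midpoint -4.25: f = 0.4375 > 0 → [-4.5, -4.25]
midpoint -4.375: f = 0.109375 > 0 → [-4.5, -4.375]
midpoint -4.4375: f = -0.0664 < 0 → [-4.4375, -4.375]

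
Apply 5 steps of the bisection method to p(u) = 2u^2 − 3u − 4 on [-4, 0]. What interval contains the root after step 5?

p(-2) = 10 > 0, so the root lies in [-2, 0]
p(-1) = 1 > 0, so the root lies in [-1, 0]
p(-0.5) = -2 < 0, so the root lies in [-1, -0.5]
p(-0.75) = -0.625 < 0, so the root lies in [-1, -0.75]
p(-0.875) = 0.1562 > 0, so the root lies in [-0.875, -0.75]

[-0.875, -0.75]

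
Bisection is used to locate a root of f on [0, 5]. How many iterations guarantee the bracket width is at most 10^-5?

19

Width after n steps is 5/2^n. Need 2^n ≥ 5/10^-5 = 500000.
2^18 = 262144 < 500000 ≤ 2^19 = 524288, so n = 19.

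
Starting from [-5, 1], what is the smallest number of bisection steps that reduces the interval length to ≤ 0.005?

Width after n steps is 6/2^n. Need 2^n ≥ 6/0.005 = 1200.
2^10 = 1024 < 1200 ≤ 2^11 = 2048, so n = 11.

11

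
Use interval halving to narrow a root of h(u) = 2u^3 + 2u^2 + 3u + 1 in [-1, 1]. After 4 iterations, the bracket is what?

midpoint 0: h = 1 > 0 → [-1, 0]
midpoint -0.5: h = -0.25 < 0 → [-0.5, 0]
midpoint -0.25: h = 0.34375 > 0 → [-0.5, -0.25]
midpoint -0.375: h = 0.0508 > 0 → [-0.5, -0.375]

[-0.5, -0.375]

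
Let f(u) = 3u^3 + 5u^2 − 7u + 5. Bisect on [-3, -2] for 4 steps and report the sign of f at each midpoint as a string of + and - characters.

u = -2.5 gives f = 6.875, positive; keep [-3, -2.5]
u = -2.75 gives f = -0.328125, negative; keep [-2.75, -2.5]
u = -2.625 gives f = 3.564453, positive; keep [-2.75, -2.625]
u = -2.6875 gives f = 1.6931, positive; keep [-2.75, -2.6875]

+-++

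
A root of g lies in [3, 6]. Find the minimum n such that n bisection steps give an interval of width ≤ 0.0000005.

Width after n steps is 3/2^n. Need 2^n ≥ 3/0.0000005 = 6000000.
2^22 = 4194304 < 6000000 ≤ 2^23 = 8388608, so n = 23.

23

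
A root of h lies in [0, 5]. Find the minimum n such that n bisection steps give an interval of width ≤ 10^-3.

Width after n steps is 5/2^n. Need 2^n ≥ 5/10^-3 = 5000.
2^12 = 4096 < 5000 ≤ 2^13 = 8192, so n = 13.

13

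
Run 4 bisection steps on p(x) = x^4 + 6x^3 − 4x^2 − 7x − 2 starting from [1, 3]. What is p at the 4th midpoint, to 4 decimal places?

midpoint 2: p = 32 > 0 → [1, 2]
midpoint 1.5: p = 3.8125 > 0 → [1, 1.5]
midpoint 1.25: p = -2.839844 < 0 → [1.25, 1.5]
midpoint 1.375: p = -0.0154 < 0 → [1.375, 1.5]

-0.0154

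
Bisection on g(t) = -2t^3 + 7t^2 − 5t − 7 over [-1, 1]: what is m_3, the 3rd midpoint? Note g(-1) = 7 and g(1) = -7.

g(0) = -7 < 0, so the root lies in [-1, 0]
g(-0.5) = -2.5 < 0, so the root lies in [-1, -0.5]
g(-0.75) = 1.53125 > 0, so the root lies in [-0.75, -0.5]

-0.75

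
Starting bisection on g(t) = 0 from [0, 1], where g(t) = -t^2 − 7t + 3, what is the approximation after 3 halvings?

0.375

t = 0.5 gives g = -0.75, negative; keep [0, 0.5]
t = 0.25 gives g = 1.1875, positive; keep [0.25, 0.5]
t = 0.375 gives g = 0.234375, positive; keep [0.375, 0.5]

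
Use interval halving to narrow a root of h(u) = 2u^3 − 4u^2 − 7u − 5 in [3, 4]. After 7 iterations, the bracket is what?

u = 3.5 gives h = 7.25, positive; keep [3, 3.5]
u = 3.25 gives h = -1.34375, negative; keep [3.25, 3.5]
u = 3.375 gives h = 2.699219, positive; keep [3.25, 3.375]
u = 3.3125 gives h = 0.6157, positive; keep [3.25, 3.3125]
u = 3.28125 gives h = -0.3793, negative; keep [3.28125, 3.3125]
u = 3.296875 gives h = 0.1143, positive; keep [3.28125, 3.296875]
u = 3.2890625 gives h = -0.1335, negative; keep [3.2890625, 3.296875]

[3.2890625, 3.296875]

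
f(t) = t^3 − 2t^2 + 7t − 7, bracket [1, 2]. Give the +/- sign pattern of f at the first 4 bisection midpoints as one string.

++-+

m = 1.5, f(m) = 2.375 (+); new bracket [1, 1.5]
m = 1.25, f(m) = 0.578125 (+); new bracket [1, 1.25]
m = 1.125, f(m) = -0.232422 (−); new bracket [1.125, 1.25]
m = 1.1875, f(m) = 0.1667 (+); new bracket [1.125, 1.1875]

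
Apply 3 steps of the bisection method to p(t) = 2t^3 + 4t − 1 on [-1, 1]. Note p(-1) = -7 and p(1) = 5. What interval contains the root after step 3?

[0, 0.25]

t = 0 gives p = -1, negative; keep [0, 1]
t = 0.5 gives p = 1.25, positive; keep [0, 0.5]
t = 0.25 gives p = 0.03125, positive; keep [0, 0.25]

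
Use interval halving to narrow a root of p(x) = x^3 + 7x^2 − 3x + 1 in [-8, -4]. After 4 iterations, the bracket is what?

[-7.5, -7.25]

x = -6 gives p = 55, positive; keep [-8, -6]
x = -7 gives p = 22, positive; keep [-8, -7]
x = -7.5 gives p = -4.625, negative; keep [-7.5, -7]
x = -7.25 gives p = 9.6094, positive; keep [-7.5, -7.25]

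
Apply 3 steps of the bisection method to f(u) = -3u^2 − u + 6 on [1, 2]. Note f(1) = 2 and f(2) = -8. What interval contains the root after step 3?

f(1.5) = -2.25 < 0, so the root lies in [1, 1.5]
f(1.25) = 0.0625 > 0, so the root lies in [1.25, 1.5]
f(1.375) = -1.046875 < 0, so the root lies in [1.25, 1.375]

[1.25, 1.375]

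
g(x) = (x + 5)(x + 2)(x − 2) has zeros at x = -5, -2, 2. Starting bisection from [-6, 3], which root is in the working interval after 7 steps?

2

midpoint -1.5: g = -6.125 < 0 → [-1.5, 3]
midpoint 0.75: g = -19.765625 < 0 → [0.75, 3]
midpoint 1.875: g = -3.330078 < 0 → [1.875, 3]
midpoint 2.4375: g = 14.4392 > 0 → [1.875, 2.4375]
midpoint 2.15625: g = 4.6474 > 0 → [1.875, 2.15625]
midpoint 2.015625: g = 0.4402 > 0 → [1.875, 2.015625]
midpoint 1.9453125: g = -1.4985 < 0 → [1.9453125, 2.015625]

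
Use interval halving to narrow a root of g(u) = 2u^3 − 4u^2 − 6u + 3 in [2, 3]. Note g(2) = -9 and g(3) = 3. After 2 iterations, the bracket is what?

u = 2.5 gives g = -5.75, negative; keep [2.5, 3]
u = 2.75 gives g = -2.15625, negative; keep [2.75, 3]

[2.75, 3]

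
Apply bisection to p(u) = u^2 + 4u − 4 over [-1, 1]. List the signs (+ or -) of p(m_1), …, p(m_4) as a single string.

midpoint 0: p = -4 < 0 → [0, 1]
midpoint 0.5: p = -1.75 < 0 → [0.5, 1]
midpoint 0.75: p = -0.4375 < 0 → [0.75, 1]
midpoint 0.875: p = 0.2656 > 0 → [0.75, 0.875]

---+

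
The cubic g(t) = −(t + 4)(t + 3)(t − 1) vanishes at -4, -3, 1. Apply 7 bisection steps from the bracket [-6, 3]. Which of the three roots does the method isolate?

t = -1.5 gives g = 9.375, positive; keep [-1.5, 3]
t = 0.75 gives g = 4.453125, positive; keep [0.75, 3]
t = 1.875 gives g = -25.060547, negative; keep [0.75, 1.875]
t = 1.3125 gives g = -7.1594, negative; keep [0.75, 1.3125]
t = 1.03125 gives g = -0.6338, negative; keep [0.75, 1.03125]
t = 0.890625 gives g = 2.0811, positive; keep [0.890625, 1.03125]
t = 0.9609375 gives g = 0.7676, positive; keep [0.9609375, 1.03125]

1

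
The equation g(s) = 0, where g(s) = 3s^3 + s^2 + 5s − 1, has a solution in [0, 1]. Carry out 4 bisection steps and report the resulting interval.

s = 0.5 gives g = 2.125, positive; keep [0, 0.5]
s = 0.25 gives g = 0.359375, positive; keep [0, 0.25]
s = 0.125 gives g = -0.353516, negative; keep [0.125, 0.25]
s = 0.1875 gives g = -0.0076, negative; keep [0.1875, 0.25]

[0.1875, 0.25]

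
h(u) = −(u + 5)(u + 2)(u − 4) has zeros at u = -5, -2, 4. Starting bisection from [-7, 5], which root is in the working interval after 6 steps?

u = -1 gives h = 20, positive; keep [-1, 5]
u = 2 gives h = 56, positive; keep [2, 5]
u = 3.5 gives h = 23.375, positive; keep [3.5, 5]
u = 4.25 gives h = -14.4531, negative; keep [3.5, 4.25]
u = 3.875 gives h = 6.5176, positive; keep [3.875, 4.25]
u = 4.0625 gives h = -3.4338, negative; keep [3.875, 4.0625]

4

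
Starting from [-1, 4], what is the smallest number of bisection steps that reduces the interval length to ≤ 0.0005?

14

Width after n steps is 5/2^n. Need 2^n ≥ 5/0.0005 = 10000.
2^13 = 8192 < 10000 ≤ 2^14 = 16384, so n = 14.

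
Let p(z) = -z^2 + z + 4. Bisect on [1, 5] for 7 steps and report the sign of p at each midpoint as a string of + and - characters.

-++---+

midpoint 3: p = -2 < 0 → [1, 3]
midpoint 2: p = 2 > 0 → [2, 3]
midpoint 2.5: p = 0.25 > 0 → [2.5, 3]
midpoint 2.75: p = -0.8125 < 0 → [2.5, 2.75]
midpoint 2.625: p = -0.2656 < 0 → [2.5, 2.625]
midpoint 2.5625: p = -0.0039 < 0 → [2.5, 2.5625]
midpoint 2.53125: p = 0.124 > 0 → [2.53125, 2.5625]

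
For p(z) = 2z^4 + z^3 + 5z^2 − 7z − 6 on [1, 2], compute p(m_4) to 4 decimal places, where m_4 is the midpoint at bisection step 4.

midpoint 1.5: p = 8.25 > 0 → [1, 1.5]
midpoint 1.25: p = -0.101562 < 0 → [1.25, 1.5]
midpoint 1.375: p = 3.57666 > 0 → [1.25, 1.375]
midpoint 1.3125: p = 1.6219 > 0 → [1.25, 1.3125]

1.6219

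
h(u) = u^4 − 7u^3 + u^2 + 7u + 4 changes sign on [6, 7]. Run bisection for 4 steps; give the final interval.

u = 6.5 gives h = -45.5625, negative; keep [6.5, 7]
u = 6.75 gives h = 19.925781, positive; keep [6.5, 6.75]
u = 6.625 gives h = -14.775146, negative; keep [6.625, 6.75]
u = 6.6875 gives h = 2.0718, positive; keep [6.625, 6.6875]

[6.625, 6.6875]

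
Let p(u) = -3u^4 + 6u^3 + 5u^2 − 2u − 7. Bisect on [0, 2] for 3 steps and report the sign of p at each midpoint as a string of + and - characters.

midpoint 1: p = -1 < 0 → [1, 2]
midpoint 1.5: p = 6.3125 > 0 → [1, 1.5]
midpoint 1.25: p = 2.707031 > 0 → [1, 1.25]

-++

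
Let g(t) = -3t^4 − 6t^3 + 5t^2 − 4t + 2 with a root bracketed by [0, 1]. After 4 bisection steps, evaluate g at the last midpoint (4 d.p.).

midpoint 0.5: g = 0.3125 > 0 → [0.5, 1]
midpoint 0.75: g = -1.667969 < 0 → [0.5, 0.75]
midpoint 0.625: g = -0.469482 < 0 → [0.5, 0.625]
midpoint 0.5625: g = -0.0362 < 0 → [0.5, 0.5625]

-0.0362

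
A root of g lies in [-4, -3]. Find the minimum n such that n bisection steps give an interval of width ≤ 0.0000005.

Width after n steps is 1/2^n. Need 2^n ≥ 1/0.0000005 = 2000000.
2^20 = 1048576 < 2000000 ≤ 2^21 = 2097152, so n = 21.

21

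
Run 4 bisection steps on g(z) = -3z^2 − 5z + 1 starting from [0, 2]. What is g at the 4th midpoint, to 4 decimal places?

0.3281

m = 1, g(m) = -7 (−); new bracket [0, 1]
m = 0.5, g(m) = -2.25 (−); new bracket [0, 0.5]
m = 0.25, g(m) = -0.4375 (−); new bracket [0, 0.25]
m = 0.125, g(m) = 0.3281 (+); new bracket [0.125, 0.25]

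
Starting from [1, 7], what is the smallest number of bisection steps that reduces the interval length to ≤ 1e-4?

Width after n steps is 6/2^n. Need 2^n ≥ 6/1e-4 = 60000.
2^15 = 32768 < 60000 ≤ 2^16 = 65536, so n = 16.

16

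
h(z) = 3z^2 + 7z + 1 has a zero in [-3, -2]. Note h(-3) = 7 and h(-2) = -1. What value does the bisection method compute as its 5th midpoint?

-2.15625

m = -2.5, h(m) = 2.25 (+); new bracket [-2.5, -2]
m = -2.25, h(m) = 0.4375 (+); new bracket [-2.25, -2]
m = -2.125, h(m) = -0.328125 (−); new bracket [-2.25, -2.125]
m = -2.1875, h(m) = 0.043 (+); new bracket [-2.1875, -2.125]
m = -2.15625, h(m) = -0.1455 (−); new bracket [-2.1875, -2.15625]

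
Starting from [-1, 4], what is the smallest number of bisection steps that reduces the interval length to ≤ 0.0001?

16

Width after n steps is 5/2^n. Need 2^n ≥ 5/0.0001 = 50000.
2^15 = 32768 < 50000 ≤ 2^16 = 65536, so n = 16.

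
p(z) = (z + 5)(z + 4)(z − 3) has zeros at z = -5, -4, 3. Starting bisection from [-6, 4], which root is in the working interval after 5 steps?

3

midpoint -1: p = -48 < 0 → [-1, 4]
midpoint 1.5: p = -53.625 < 0 → [1.5, 4]
midpoint 2.75: p = -13.078125 < 0 → [2.75, 4]
midpoint 3.375: p = 23.1621 > 0 → [2.75, 3.375]
midpoint 3.0625: p = 3.5588 > 0 → [2.75, 3.0625]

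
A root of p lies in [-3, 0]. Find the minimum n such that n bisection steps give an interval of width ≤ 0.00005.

Width after n steps is 3/2^n. Need 2^n ≥ 3/0.00005 = 60000.
2^15 = 32768 < 60000 ≤ 2^16 = 65536, so n = 16.

16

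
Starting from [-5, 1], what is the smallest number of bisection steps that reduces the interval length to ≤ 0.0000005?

24

Width after n steps is 6/2^n. Need 2^n ≥ 6/0.0000005 = 12000000.
2^23 = 8388608 < 12000000 ≤ 2^24 = 16777216, so n = 24.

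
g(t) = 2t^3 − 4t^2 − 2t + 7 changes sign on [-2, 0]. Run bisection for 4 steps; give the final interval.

[-1.25, -1.125]

m = -1, g(m) = 3 (+); new bracket [-2, -1]
m = -1.5, g(m) = -5.75 (−); new bracket [-1.5, -1]
m = -1.25, g(m) = -0.65625 (−); new bracket [-1.25, -1]
m = -1.125, g(m) = 1.3398 (+); new bracket [-1.25, -1.125]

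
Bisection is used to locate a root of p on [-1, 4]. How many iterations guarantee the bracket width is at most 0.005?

Width after n steps is 5/2^n. Need 2^n ≥ 5/0.005 = 1000.
2^9 = 512 < 1000 ≤ 2^10 = 1024, so n = 10.

10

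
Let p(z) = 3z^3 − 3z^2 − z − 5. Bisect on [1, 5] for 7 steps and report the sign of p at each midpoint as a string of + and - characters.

++-+---

m = 3, p(m) = 46 (+); new bracket [1, 3]
m = 2, p(m) = 5 (+); new bracket [1, 2]
m = 1.5, p(m) = -3.125 (−); new bracket [1.5, 2]
m = 1.75, p(m) = 0.1406 (+); new bracket [1.5, 1.75]
m = 1.625, p(m) = -1.6738 (−); new bracket [1.625, 1.75]
m = 1.6875, p(m) = -0.8142 (−); new bracket [1.6875, 1.75]
m = 1.71875, p(m) = -0.349 (−); new bracket [1.71875, 1.75]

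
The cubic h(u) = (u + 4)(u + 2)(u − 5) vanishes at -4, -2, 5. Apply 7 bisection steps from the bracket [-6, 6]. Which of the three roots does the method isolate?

5

m = 0, h(m) = -40 (−); new bracket [0, 6]
m = 3, h(m) = -70 (−); new bracket [3, 6]
m = 4.5, h(m) = -27.625 (−); new bracket [4.5, 6]
m = 5.25, h(m) = 16.7656 (+); new bracket [4.5, 5.25]
m = 4.875, h(m) = -7.627 (−); new bracket [4.875, 5.25]
m = 5.0625, h(m) = 4.0002 (+); new bracket [4.875, 5.0625]
m = 4.96875, h(m) = -1.9532 (−); new bracket [4.96875, 5.0625]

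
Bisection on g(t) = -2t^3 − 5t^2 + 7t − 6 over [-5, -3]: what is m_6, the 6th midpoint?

-3.65625

g(-4) = 14 > 0, so the root lies in [-4, -3]
g(-3.5) = -6 < 0, so the root lies in [-4, -3.5]
g(-3.75) = 2.90625 > 0, so the root lies in [-3.75, -3.5]
g(-3.625) = -1.8086 < 0, so the root lies in [-3.75, -3.625]
g(-3.6875) = 0.4819 > 0, so the root lies in [-3.6875, -3.625]
g(-3.65625) = -0.6799 < 0, so the root lies in [-3.6875, -3.65625]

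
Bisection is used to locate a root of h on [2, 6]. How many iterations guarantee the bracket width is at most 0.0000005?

Width after n steps is 4/2^n. Need 2^n ≥ 4/0.0000005 = 8000000.
2^22 = 4194304 < 8000000 ≤ 2^23 = 8388608, so n = 23.

23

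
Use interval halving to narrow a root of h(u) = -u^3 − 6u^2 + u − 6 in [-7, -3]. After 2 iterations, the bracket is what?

[-7, -6]

h(-5) = -36 < 0, so the root lies in [-7, -5]
h(-6) = -12 < 0, so the root lies in [-7, -6]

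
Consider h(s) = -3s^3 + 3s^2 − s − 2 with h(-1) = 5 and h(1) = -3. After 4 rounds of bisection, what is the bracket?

m = 0, h(m) = -2 (−); new bracket [-1, 0]
m = -0.5, h(m) = -0.375 (−); new bracket [-1, -0.5]
m = -0.75, h(m) = 1.703125 (+); new bracket [-0.75, -0.5]
m = -0.625, h(m) = 0.5293 (+); new bracket [-0.625, -0.5]

[-0.625, -0.5]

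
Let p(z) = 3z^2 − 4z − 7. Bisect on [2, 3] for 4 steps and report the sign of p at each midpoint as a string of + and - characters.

midpoint 2.5: p = 1.75 > 0 → [2, 2.5]
midpoint 2.25: p = -0.8125 < 0 → [2.25, 2.5]
midpoint 2.375: p = 0.421875 > 0 → [2.25, 2.375]
midpoint 2.3125: p = -0.207 < 0 → [2.3125, 2.375]

+-+-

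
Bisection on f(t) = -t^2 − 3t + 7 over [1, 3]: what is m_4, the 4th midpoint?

1.625

t = 2 gives f = -3, negative; keep [1, 2]
t = 1.5 gives f = 0.25, positive; keep [1.5, 2]
t = 1.75 gives f = -1.3125, negative; keep [1.5, 1.75]
t = 1.625 gives f = -0.5156, negative; keep [1.5, 1.625]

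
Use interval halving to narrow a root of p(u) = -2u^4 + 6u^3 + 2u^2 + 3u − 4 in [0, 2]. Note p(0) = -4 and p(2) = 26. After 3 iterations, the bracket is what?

[0.5, 0.75]

p(1) = 5 > 0, so the root lies in [0, 1]
p(0.5) = -1.375 < 0, so the root lies in [0.5, 1]
p(0.75) = 1.273438 > 0, so the root lies in [0.5, 0.75]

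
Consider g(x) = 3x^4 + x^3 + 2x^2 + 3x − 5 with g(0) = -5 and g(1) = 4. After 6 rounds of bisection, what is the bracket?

g(0.5) = -2.6875 < 0, so the root lies in [0.5, 1]
g(0.75) = -0.253906 < 0, so the root lies in [0.75, 1]
g(0.875) = 1.584717 > 0, so the root lies in [0.75, 0.875]
g(0.8125) = 0.6016 > 0, so the root lies in [0.75, 0.8125]
g(0.78125) = 0.1589 > 0, so the root lies in [0.75, 0.78125]
g(0.765625) = -0.0511 < 0, so the root lies in [0.765625, 0.78125]

[0.765625, 0.78125]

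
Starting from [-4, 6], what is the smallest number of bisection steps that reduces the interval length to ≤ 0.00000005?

28

Width after n steps is 10/2^n. Need 2^n ≥ 10/0.00000005 = 200000000.
2^27 = 134217728 < 200000000 ≤ 2^28 = 268435456, so n = 28.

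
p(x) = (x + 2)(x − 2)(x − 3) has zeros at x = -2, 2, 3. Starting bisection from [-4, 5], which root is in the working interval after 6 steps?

-2

x = 0.5 gives p = 9.375, positive; keep [-4, 0.5]
x = -1.75 gives p = 4.453125, positive; keep [-4, -1.75]
x = -2.875 gives p = -25.060547, negative; keep [-2.875, -1.75]
x = -2.3125 gives p = -7.1594, negative; keep [-2.3125, -1.75]
x = -2.03125 gives p = -0.6338, negative; keep [-2.03125, -1.75]
x = -1.890625 gives p = 2.0811, positive; keep [-2.03125, -1.890625]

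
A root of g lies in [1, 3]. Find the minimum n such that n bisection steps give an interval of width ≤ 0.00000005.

26

Width after n steps is 2/2^n. Need 2^n ≥ 2/0.00000005 = 40000000.
2^25 = 33554432 < 40000000 ≤ 2^26 = 67108864, so n = 26.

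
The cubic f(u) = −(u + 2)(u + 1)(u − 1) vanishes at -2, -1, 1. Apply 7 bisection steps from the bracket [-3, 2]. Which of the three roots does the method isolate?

1

midpoint -0.5: f = 1.125 > 0 → [-0.5, 2]
midpoint 0.75: f = 1.203125 > 0 → [0.75, 2]
midpoint 1.375: f = -3.005859 < 0 → [0.75, 1.375]
midpoint 1.0625: f = -0.3948 < 0 → [0.75, 1.0625]
midpoint 0.90625: f = 0.5194 > 0 → [0.90625, 1.0625]
midpoint 0.984375: f = 0.0925 > 0 → [0.984375, 1.0625]
midpoint 1.0234375: f = -0.1434 < 0 → [0.984375, 1.0234375]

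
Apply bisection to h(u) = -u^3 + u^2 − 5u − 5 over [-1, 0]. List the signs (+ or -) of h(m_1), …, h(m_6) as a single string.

u = -0.5 gives h = -2.125, negative; keep [-1, -0.5]
u = -0.75 gives h = -0.265625, negative; keep [-1, -0.75]
u = -0.875 gives h = 0.810547, positive; keep [-0.875, -0.75]
u = -0.8125 gives h = 0.259, positive; keep [-0.8125, -0.75]
u = -0.78125 gives h = -0.0066, negative; keep [-0.8125, -0.78125]
u = -0.796875 gives h = 0.1254, positive; keep [-0.796875, -0.78125]

--++-+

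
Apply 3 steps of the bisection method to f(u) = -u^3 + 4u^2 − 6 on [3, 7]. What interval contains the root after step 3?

m = 5, f(m) = -31 (−); new bracket [3, 5]
m = 4, f(m) = -6 (−); new bracket [3, 4]
m = 3.5, f(m) = 0.125 (+); new bracket [3.5, 4]

[3.5, 4]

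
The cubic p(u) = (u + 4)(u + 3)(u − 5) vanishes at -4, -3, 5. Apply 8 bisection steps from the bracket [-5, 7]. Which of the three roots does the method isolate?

p(1) = -80 < 0, so the root lies in [1, 7]
p(4) = -56 < 0, so the root lies in [4, 7]
p(5.5) = 40.375 > 0, so the root lies in [4, 5.5]
p(4.75) = -16.9531 < 0, so the root lies in [4.75, 5.5]
p(5.125) = 9.2676 > 0, so the root lies in [4.75, 5.125]
p(4.9375) = -4.4338 < 0, so the root lies in [4.9375, 5.125]
p(5.03125) = 2.2666 > 0, so the root lies in [4.9375, 5.03125]
p(4.984375) = -1.1209 < 0, so the root lies in [4.984375, 5.03125]

5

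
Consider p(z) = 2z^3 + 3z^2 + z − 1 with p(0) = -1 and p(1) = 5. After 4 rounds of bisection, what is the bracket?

z = 0.5 gives p = 0.5, positive; keep [0, 0.5]
z = 0.25 gives p = -0.53125, negative; keep [0.25, 0.5]
z = 0.375 gives p = -0.097656, negative; keep [0.375, 0.5]
z = 0.4375 gives p = 0.1792, positive; keep [0.375, 0.4375]

[0.375, 0.4375]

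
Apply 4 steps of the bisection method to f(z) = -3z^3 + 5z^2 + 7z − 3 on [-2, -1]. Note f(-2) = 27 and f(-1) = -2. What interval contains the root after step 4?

[-1.1875, -1.125]

z = -1.5 gives f = 7.875, positive; keep [-1.5, -1]
z = -1.25 gives f = 1.921875, positive; keep [-1.25, -1]
z = -1.125 gives f = -0.275391, negative; keep [-1.25, -1.125]
z = -1.1875 gives f = 0.762, positive; keep [-1.1875, -1.125]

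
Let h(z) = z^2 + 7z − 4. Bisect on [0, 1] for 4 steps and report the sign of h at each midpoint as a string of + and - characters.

h(0.5) = -0.25 < 0, so the root lies in [0.5, 1]
h(0.75) = 1.8125 > 0, so the root lies in [0.5, 0.75]
h(0.625) = 0.765625 > 0, so the root lies in [0.5, 0.625]
h(0.5625) = 0.2539 > 0, so the root lies in [0.5, 0.5625]

-+++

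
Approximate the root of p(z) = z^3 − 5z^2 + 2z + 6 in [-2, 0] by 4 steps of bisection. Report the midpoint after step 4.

p(-1) = -2 < 0, so the root lies in [-1, 0]
p(-0.5) = 3.625 > 0, so the root lies in [-1, -0.5]
p(-0.75) = 1.265625 > 0, so the root lies in [-1, -0.75]
p(-0.875) = -0.248 < 0, so the root lies in [-0.875, -0.75]

-0.875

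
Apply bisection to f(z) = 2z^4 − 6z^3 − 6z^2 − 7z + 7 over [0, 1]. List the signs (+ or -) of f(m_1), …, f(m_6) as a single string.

m = 0.5, f(m) = 1.375 (+); new bracket [0.5, 1]
m = 0.75, f(m) = -3.523438 (−); new bracket [0.5, 0.75]
m = 0.625, f(m) = -0.878418 (−); new bracket [0.5, 0.625]
m = 0.5625, f(m) = 0.2964 (+); new bracket [0.5625, 0.625]
m = 0.59375, f(m) = -0.2788 (−); new bracket [0.5625, 0.59375]
m = 0.578125, f(m) = 0.0118 (+); new bracket [0.578125, 0.59375]

+--+-+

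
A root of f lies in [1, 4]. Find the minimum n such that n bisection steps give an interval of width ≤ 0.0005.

Width after n steps is 3/2^n. Need 2^n ≥ 3/0.0005 = 6000.
2^12 = 4096 < 6000 ≤ 2^13 = 8192, so n = 13.

13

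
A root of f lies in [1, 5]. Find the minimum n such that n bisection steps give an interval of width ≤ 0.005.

Width after n steps is 4/2^n. Need 2^n ≥ 4/0.005 = 800.
2^9 = 512 < 800 ≤ 2^10 = 1024, so n = 10.

10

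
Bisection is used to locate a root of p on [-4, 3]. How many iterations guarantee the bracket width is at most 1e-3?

13

Width after n steps is 7/2^n. Need 2^n ≥ 7/1e-3 = 7000.
2^12 = 4096 < 7000 ≤ 2^13 = 8192, so n = 13.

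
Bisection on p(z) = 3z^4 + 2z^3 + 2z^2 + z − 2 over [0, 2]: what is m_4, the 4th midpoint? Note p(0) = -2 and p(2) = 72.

z = 1 gives p = 6, positive; keep [0, 1]
z = 0.5 gives p = -0.5625, negative; keep [0.5, 1]
z = 0.75 gives p = 1.667969, positive; keep [0.5, 0.75]
z = 0.625 gives p = 0.3523, positive; keep [0.5, 0.625]

0.625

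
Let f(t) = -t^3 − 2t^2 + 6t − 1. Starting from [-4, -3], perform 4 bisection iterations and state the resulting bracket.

[-3.75, -3.6875]

m = -3.5, f(m) = -3.625 (−); new bracket [-4, -3.5]
m = -3.75, f(m) = 1.109375 (+); new bracket [-3.75, -3.5]
m = -3.625, f(m) = -1.396484 (−); new bracket [-3.75, -3.625]
m = -3.6875, f(m) = -0.179 (−); new bracket [-3.75, -3.6875]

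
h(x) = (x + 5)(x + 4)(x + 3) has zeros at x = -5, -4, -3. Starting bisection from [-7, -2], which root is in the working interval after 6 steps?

h(-4.5) = 0.375 > 0, so the root lies in [-7, -4.5]
h(-5.75) = -3.609375 < 0, so the root lies in [-5.75, -4.5]
h(-5.125) = -0.298828 < 0, so the root lies in [-5.125, -4.5]
h(-4.8125) = 0.2761 > 0, so the root lies in [-5.125, -4.8125]
h(-4.96875) = 0.0596 > 0, so the root lies in [-5.125, -4.96875]
h(-5.046875) = -0.1004 < 0, so the root lies in [-5.046875, -4.96875]

-5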